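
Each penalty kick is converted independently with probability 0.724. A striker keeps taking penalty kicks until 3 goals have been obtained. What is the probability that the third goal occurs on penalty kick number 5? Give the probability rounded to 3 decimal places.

Y = trial on which the third success occurs; negative binomial, r=3, p=0.724.
P(Y=5) = C(4,2) · p^3 · (1−p)^2
= 6 · 0.3795 · 0.076176 = 0.17345

0.173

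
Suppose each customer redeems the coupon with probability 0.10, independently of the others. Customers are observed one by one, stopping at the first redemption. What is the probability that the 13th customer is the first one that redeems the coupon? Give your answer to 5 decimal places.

Geometric (trials to first success), p = 0.10.
P(Y = 13) = (1−p)^12 · p = 0.28243 · 0.10 = 0.0282430

0.02824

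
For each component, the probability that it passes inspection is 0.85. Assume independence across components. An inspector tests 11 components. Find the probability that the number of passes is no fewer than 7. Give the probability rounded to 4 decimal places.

X ~ Binomial(11, 0.85); P(X ≥ 7) = Σ C(11,k) p^k (1−p)^(11−k) over k:
  k=7: C(11,7)·0.85^7·0.15^4 = 0.053556
  k=8: C(11,8)·0.85^8·0.15^3 = 0.151743
  k=9: C(11,9)·0.85^9·0.15^2 = 0.286626
  k=10: C(11,10)·0.85^10·0.15^1 = 0.324843
  k=11: C(11,11)·0.85^11·0.15^0 = 0.167343
Total = 0.984112

0.9841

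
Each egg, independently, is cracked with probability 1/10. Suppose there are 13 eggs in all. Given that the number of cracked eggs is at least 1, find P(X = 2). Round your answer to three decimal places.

0.328

X ~ Binomial(13, 0.10). Want P(X=2 | X≥1) = P(X=2) / P(X≥1).
P(X=2) = C(13,2)·0.10^2·0.90^11 = 0.24477
P(X≥1) = 1 − 0.25419 = 0.74581
Ratio = 0.24477 / 0.74581 = 0.32820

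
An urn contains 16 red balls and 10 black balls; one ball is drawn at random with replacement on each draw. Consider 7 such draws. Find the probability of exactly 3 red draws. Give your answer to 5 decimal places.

0.17849

X ~ Binomial(n=7, p=0.615385).
P(X=3) = C(7,3) · p^3 · (1−p)^4
= 35 · 0.23305 · 0.021883 = 0.1784903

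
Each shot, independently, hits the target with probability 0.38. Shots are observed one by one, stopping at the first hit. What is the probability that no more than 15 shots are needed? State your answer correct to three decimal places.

0.999

Y = number of shots to the first success; geometric, p = 0.38.
P(Y ≤ 15) = 1 − (1−p)^15 = 1 − 0.00077 = 0.99923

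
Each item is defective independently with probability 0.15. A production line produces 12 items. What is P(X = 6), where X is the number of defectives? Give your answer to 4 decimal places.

0.0040

X ~ Binomial(n=12, p=0.15).
P(X=6) = C(12,6) · p^6 · (1−p)^6
= 924 · 1.1391e-05 · 0.37715 = 0.003969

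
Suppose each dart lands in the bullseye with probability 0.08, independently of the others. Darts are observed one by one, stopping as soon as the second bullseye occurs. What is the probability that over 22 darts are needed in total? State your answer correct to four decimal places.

0.4652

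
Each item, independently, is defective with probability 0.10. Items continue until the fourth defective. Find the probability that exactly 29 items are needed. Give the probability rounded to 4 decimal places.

0.0235

Y = trial on which the fourth success occurs; negative binomial, r=4, p=0.10.
P(Y=29) = C(28,3) · p^4 · (1−p)^25
= 3276 · 0.0001 · 0.07179 = 0.023518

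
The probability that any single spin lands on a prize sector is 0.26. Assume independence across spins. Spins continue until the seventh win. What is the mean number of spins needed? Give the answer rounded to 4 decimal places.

Y = total spins until the seventh success; negative binomial with r=7, p=0.26.
E[Y] = r / p = 7 / 0.26 = 26.923077

26.9231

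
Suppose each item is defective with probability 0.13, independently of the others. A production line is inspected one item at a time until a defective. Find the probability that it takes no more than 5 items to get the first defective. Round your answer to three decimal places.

Y = number of items to the first success; geometric, p = 0.13.
P(Y ≤ 5) = 1 − (1−p)^5 = 1 − 0.49842 = 0.50158

0.502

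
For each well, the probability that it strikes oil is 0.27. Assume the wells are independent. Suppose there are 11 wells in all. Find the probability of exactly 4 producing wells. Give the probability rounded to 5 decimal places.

0.19374

X ~ Binomial(n=11, p=0.27).
P(X=4) = C(11,4) · p^4 · (1−p)^7
= 330 · 0.0053144 · 0.11047 = 0.1937443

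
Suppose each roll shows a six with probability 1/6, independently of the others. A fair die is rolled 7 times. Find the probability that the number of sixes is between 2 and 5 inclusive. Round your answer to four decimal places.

0.3301

X ~ Binomial(7, 0.166667); P(2 ≤ X ≤ 5) = Σ C(7,k) p^k (1−p)^(7−k) over k:
  k=2: C(7,2)·0.166667^2·0.833333^5 = 0.234429
  k=3: C(7,3)·0.166667^3·0.833333^4 = 0.078143
  k=4: C(7,4)·0.166667^4·0.833333^3 = 0.015629
  k=5: C(7,5)·0.166667^5·0.833333^2 = 0.001875
Total = 0.330075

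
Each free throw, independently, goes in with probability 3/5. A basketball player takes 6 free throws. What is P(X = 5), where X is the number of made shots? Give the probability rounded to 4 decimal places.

0.1866

X ~ Binomial(n=6, p=0.60).
P(X=5) = C(6,5) · p^5 · (1−p)^1
= 6 · 0.07776 · 0.4 = 0.186624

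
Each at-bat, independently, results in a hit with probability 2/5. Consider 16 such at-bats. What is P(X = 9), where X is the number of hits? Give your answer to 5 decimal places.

X ~ Binomial(n=16, p=0.40).
P(X=9) = C(16,9) · p^9 · (1−p)^7
= 11440 · 0.00026214 · 0.027994 = 0.0839508

0.08395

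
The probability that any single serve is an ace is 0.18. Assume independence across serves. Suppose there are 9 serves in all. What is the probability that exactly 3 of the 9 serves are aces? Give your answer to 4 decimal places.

0.1489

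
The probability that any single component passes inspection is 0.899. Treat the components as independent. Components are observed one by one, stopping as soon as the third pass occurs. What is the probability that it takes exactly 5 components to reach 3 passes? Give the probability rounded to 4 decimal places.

0.0445

Y = trial on which the third success occurs; negative binomial, r=3, p=0.899.
P(Y=5) = C(4,2) · p^3 · (1−p)^2
= 6 · 0.72657 · 0.010201 = 0.044471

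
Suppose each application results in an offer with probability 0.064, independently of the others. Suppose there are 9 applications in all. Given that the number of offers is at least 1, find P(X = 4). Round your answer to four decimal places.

0.0034

X ~ Binomial(9, 0.064). Want P(X=4 | X≥1) = P(X=4) / P(X≥1).
P(X=4) = C(9,4)·0.064^4·0.936^5 = 0.001519
P(X≥1) = 1 − 0.551420 = 0.448580
Ratio = 0.001519 / 0.448580 = 0.003386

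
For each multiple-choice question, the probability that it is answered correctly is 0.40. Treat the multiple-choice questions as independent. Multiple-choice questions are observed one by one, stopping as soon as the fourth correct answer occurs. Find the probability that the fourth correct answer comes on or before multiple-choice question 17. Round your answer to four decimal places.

0.9536

Finishing within 17 multiple-choice questions ⇔ at least 4 successes in the first 17. With X ~ Binomial(17, 0.40), P(Y ≤ 17) = 1 − P(X ≤ 3).
  k=0: C(17,0)·0.40^0·0.60^17 = 0.000169
  k=1: C(17,1)·0.40^1·0.60^16 = 0.001918
  k=2: C(17,2)·0.40^2·0.60^15 = 0.010231
  k=3: C(17,3)·0.40^3·0.60^14 = 0.034104
1 − 0.046423 = 0.953577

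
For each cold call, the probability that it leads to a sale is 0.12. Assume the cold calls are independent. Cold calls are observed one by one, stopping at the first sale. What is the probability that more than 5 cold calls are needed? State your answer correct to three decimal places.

Y = number of cold calls to the first success; geometric, p = 0.12.
P(Y > 5) = P(first 5 all fail) = (1−p)^5 = 0.52773

0.528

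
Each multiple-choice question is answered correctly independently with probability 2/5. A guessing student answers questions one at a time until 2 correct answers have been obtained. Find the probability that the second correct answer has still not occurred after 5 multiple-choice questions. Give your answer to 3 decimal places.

Needing more than 5 multiple-choice questions ⇔ fewer than 2 successes in the first 5. With X ~ Binomial(5, 0.40), P(Y > 5) = P(X ≤ 1).
  k=0: C(5,0)·0.40^0·0.60^5 = 0.07776
  k=1: C(5,1)·0.40^1·0.60^4 = 0.25920
P(X ≤ 1) = 0.33696

0.337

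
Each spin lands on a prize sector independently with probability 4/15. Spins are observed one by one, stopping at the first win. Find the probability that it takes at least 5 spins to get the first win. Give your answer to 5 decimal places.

Y = number of spins to the first success; geometric, p = 0.266667.
P(Y > 4) = P(first 4 all fail) = (1−p)^4 = 0.2892049

0.28920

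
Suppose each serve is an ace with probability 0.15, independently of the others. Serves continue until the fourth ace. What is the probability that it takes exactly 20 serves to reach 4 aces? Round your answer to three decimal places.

Y = trial on which the fourth success occurs; negative binomial, r=4, p=0.15.
P(Y=20) = C(19,3) · p^4 · (1−p)^16
= 969 · 0.00050625 · 0.074251 = 0.03642

0.036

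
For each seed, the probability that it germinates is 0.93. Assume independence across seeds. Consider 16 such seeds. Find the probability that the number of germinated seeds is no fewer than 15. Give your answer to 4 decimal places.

0.6902

X ~ Binomial(16, 0.93); P(X ≥ 15) = Σ C(16,k) p^k (1−p)^(16−k) over k:
  k=15: C(16,15)·0.93^15·0.07^1 = 0.377105
  k=16: C(16,16)·0.93^16·0.07^0 = 0.313132
Total = 0.690237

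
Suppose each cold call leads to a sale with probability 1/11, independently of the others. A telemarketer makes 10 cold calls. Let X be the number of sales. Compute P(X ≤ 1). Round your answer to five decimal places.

0.77109

X ~ Binomial(10, 0.090909); P(X ≤ 1) = Σ C(10,k) p^k (1−p)^(10−k) over k:
  k=0: C(10,0)·0.090909^0·0.909091^10 = 0.3855433
  k=1: C(10,1)·0.090909^1·0.909091^9 = 0.3855433
Total = 0.7710866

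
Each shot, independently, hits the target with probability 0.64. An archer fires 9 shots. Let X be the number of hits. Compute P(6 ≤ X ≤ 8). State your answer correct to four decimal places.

0.5657

X ~ Binomial(9, 0.64); P(6 ≤ X ≤ 8) = Σ C(9,k) p^k (1−p)^(9−k) over k:
  k=6: C(9,6)·0.64^6·0.36^3 = 0.269319
  k=7: C(9,7)·0.64^7·0.36^2 = 0.205195
  k=8: C(9,8)·0.64^8·0.36^1 = 0.091198
Total = 0.565712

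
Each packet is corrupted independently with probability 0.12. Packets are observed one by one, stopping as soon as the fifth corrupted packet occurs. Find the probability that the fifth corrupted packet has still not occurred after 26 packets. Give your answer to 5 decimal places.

Needing more than 26 packets ⇔ fewer than 5 successes in the first 26. With X ~ Binomial(26, 0.12), P(Y > 26) = P(X ≤ 4).
  k=0: C(26,0)·0.12^0·0.88^26 = 0.0360205
  k=1: C(26,1)·0.12^1·0.88^25 = 0.1277090
  k=2: C(26,2)·0.12^2·0.88^24 = 0.2176857
  k=3: C(26,3)·0.12^3·0.88^23 = 0.2374754
  k=4: C(26,4)·0.12^4·0.88^22 = 0.1862023
P(X ≤ 4) = 0.8050928

0.80509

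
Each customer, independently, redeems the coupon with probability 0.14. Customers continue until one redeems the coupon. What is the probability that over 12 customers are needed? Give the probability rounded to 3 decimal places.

0.164

Y = number of customers to the first success; geometric, p = 0.14.
P(Y > 12) = P(first 12 all fail) = (1−p)^12 = 0.16367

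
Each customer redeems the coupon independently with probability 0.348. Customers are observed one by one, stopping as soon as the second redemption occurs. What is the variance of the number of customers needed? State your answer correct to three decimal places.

Y = total customers until the second success; negative binomial with r=2, p=0.348.
Var(Y) = r(1−p)/p² = 2·0.652 / 0.348² = 10.76760

10.768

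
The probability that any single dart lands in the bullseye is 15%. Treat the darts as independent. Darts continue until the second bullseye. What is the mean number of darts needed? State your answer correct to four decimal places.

Y = total darts until the second success; negative binomial with r=2, p=0.15.
E[Y] = r / p = 2 / 0.15 = 13.333333

13.3333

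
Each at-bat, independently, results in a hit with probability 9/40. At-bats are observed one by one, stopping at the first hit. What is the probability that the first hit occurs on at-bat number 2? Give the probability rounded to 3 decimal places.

0.174

Geometric (trials to first success), p = 0.225.
P(Y = 2) = (1−p)^1 · p = 0.775 · 0.225 = 0.17438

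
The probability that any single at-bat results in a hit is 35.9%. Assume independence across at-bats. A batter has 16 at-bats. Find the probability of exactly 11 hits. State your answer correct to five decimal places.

X ~ Binomial(n=16, p=0.359).
P(X=11) = C(16,11) · p^11 · (1−p)^5
= 4368 · 1.2766e-05 · 0.10822 = 0.0060341

0.00603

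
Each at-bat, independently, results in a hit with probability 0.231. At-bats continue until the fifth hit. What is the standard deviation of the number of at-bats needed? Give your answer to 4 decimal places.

8.4886

Y = total at-bats until the fifth success; negative binomial with r=5, p=0.231.
SD(Y) = √[r(1−p)/p²] = √(72.056371) = 8.488602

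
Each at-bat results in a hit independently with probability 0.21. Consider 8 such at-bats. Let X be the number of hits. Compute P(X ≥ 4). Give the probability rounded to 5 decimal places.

0.06592

X ~ Binomial(8, 0.21); P(X ≥ 4) = Σ C(8,k) p^k (1−p)^(8−k) over k:
  k=4: C(8,4)·0.21^4·0.79^4 = 0.0530254
  k=5: C(8,5)·0.21^5·0.79^3 = 0.0112763
  k=6: C(8,6)·0.21^6·0.79^2 = 0.0014987
  k=7: C(8,7)·0.21^7·0.79^1 = 0.0001138
  k=8: C(8,8)·0.21^8·0.79^0 = 0.0000038
Total = 0.0659180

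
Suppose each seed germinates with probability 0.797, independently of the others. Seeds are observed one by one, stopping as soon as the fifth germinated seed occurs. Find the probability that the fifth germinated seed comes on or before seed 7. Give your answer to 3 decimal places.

0.847

Finishing within 7 seeds ⇔ at least 5 successes in the first 7. With X ~ Binomial(7, 0.797), P(Y ≤ 7) = 1 − P(X ≤ 4).
  k=0: C(7,0)·0.797^0·0.203^7 = 0.00001
  k=1: C(7,1)·0.797^1·0.203^6 = 0.00039
  k=2: C(7,2)·0.797^2·0.203^5 = 0.00460
  k=3: C(7,3)·0.797^3·0.203^4 = 0.03009
  k=4: C(7,4)·0.797^4·0.203^3 = 0.11814
1 − 0.15323 = 0.84677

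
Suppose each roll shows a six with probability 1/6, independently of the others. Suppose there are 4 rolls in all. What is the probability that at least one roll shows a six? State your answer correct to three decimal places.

0.518

P(at least one) = 1 − P(none) = 1 − (1 − 0.166667)^4
= 1 − 0.48225 = 0.51775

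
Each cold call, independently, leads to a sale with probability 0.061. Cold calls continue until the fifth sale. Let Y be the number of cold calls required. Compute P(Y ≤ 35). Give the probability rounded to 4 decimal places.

0.0596

Finishing within 35 cold calls ⇔ at least 5 successes in the first 35. With X ~ Binomial(35, 0.061), P(Y ≤ 35) = 1 − P(X ≤ 4).
  k=0: C(35,0)·0.061^0·0.939^35 = 0.110483
  k=1: C(35,1)·0.061^1·0.939^34 = 0.251205
  k=2: C(35,2)·0.061^2·0.939^33 = 0.277422
  k=3: C(35,3)·0.061^3·0.939^32 = 0.198243
  k=4: C(35,4)·0.061^4·0.939^31 = 0.103027
1 − 0.940381 = 0.059619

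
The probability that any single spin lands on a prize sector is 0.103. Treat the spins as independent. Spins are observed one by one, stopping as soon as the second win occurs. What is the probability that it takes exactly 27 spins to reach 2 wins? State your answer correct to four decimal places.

0.0182

Y = trial on which the second success occurs; negative binomial, r=2, p=0.103.
P(Y=27) = C(26,1) · p^2 · (1−p)^25
= 26 · 0.010609 · 0.066041 = 0.018216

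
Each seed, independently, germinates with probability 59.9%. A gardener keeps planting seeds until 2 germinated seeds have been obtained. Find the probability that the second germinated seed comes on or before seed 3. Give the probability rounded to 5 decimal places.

0.64656

Finishing within 3 seeds ⇔ at least 2 successes in the first 3. With X ~ Binomial(3, 0.599), P(Y ≤ 3) = 1 − P(X ≤ 1).
  k=0: C(3,0)·0.599^0·0.401^3 = 0.0644812
  k=1: C(3,1)·0.599^1·0.401^2 = 0.2889594
1 − 0.3534406 = 0.6465594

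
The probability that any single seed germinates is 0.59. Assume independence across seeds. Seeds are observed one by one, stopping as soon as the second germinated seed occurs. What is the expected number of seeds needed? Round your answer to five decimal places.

3.38983

Y = total seeds until the second success; negative binomial with r=2, p=0.59.
E[Y] = r / p = 2 / 0.59 = 3.3898305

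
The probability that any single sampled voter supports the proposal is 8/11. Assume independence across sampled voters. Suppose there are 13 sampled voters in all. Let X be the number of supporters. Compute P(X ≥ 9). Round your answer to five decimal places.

X ~ Binomial(13, 0.727273); P(X ≥ 9) = Σ C(13,k) p^k (1−p)^(13−k) over k:
  k=9: C(13,9)·0.727273^9·0.272727^4 = 0.2251625
  k=10: C(13,10)·0.727273^10·0.272727^3 = 0.2401733
  k=11: C(13,11)·0.727273^11·0.272727^2 = 0.1746715
  k=12: C(13,12)·0.727273^12·0.272727^1 = 0.0776318
  k=13: C(13,13)·0.727273^13·0.272727^0 = 0.0159245
Total = 0.7335636

0.73356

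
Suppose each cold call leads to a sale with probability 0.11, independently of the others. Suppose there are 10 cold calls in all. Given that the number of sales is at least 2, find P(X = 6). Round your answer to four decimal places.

X ~ Binomial(10, 0.11). Want P(X=6 | X≥2) = P(X=6) / P(X≥2).
P(X=6) = C(10,6)·0.11^6·0.89^4 = 0.000233
P(X≥2) = 1 − 0.311817 − 0.385392 = 0.302791
Ratio = 0.000233 / 0.302791 = 0.000771

0.0008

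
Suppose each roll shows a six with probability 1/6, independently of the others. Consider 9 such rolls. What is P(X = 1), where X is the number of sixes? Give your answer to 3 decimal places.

X ~ Binomial(n=9, p=0.166667).
P(X=1) = C(9,1) · p^1 · (1−p)^8
= 9 · 0.16667 · 0.23257 = 0.34885

0.349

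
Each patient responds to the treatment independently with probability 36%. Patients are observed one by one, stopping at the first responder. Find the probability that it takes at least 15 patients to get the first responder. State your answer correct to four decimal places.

0.0019

Y = number of patients to the first success; geometric, p = 0.36.
P(Y > 14) = P(first 14 all fail) = (1−p)^14 = 0.001934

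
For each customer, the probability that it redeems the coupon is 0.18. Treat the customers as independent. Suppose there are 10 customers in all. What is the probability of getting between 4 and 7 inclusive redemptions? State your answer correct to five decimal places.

0.08831

X ~ Binomial(10, 0.18); P(4 ≤ X ≤ 7) = Σ C(10,k) p^k (1−p)^(10−k) over k:
  k=4: C(10,4)·0.18^4·0.82^6 = 0.0670181
  k=5: C(10,5)·0.18^5·0.82^5 = 0.0176536
  k=6: C(10,6)·0.18^6·0.82^4 = 0.0032293
  k=7: C(10,7)·0.18^7·0.82^3 = 0.0004051
Total = 0.0883061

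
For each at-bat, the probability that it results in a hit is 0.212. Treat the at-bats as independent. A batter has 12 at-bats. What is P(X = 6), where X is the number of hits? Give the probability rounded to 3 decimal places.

X ~ Binomial(n=12, p=0.212).
P(X=6) = C(12,6) · p^6 · (1−p)^6
= 924 · 9.0785e-05 · 0.23942 = 0.02008

0.020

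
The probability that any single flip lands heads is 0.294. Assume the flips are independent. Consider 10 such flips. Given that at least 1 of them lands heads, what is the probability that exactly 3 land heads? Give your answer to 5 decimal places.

X ~ Binomial(10, 0.294). Want P(X=3 | X≥1) = P(X=3) / P(X≥1).
P(X=3) = C(10,3)·0.294^3·0.706^7 = 0.2665975
P(X≥1) = 1 − 0.0307643 = 0.9692357
Ratio = 0.2665975 / 0.9692357 = 0.2750596

0.27506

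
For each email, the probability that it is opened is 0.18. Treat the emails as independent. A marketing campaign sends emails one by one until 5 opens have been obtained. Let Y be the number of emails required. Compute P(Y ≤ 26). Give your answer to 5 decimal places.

0.51423

Finishing within 26 emails ⇔ at least 5 successes in the first 26. With X ~ Binomial(26, 0.18), P(Y ≤ 26) = 1 − P(X ≤ 4).
  k=0: C(26,0)·0.18^0·0.82^26 = 0.0057433
  k=1: C(26,1)·0.18^1·0.82^25 = 0.0327787
  k=2: C(26,2)·0.18^2·0.82^24 = 0.0899416
  k=3: C(26,3)·0.18^3·0.82^23 = 0.1579463
  k=4: C(26,4)·0.18^4·0.82^22 = 0.1993591
1 − 0.4857690 = 0.5142310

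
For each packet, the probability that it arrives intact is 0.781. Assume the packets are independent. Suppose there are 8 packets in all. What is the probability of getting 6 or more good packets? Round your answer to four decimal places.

X ~ Binomial(8, 0.781); P(X ≥ 6) = Σ C(8,k) p^k (1−p)^(8−k) over k:
  k=6: C(8,6)·0.781^6·0.219^2 = 0.304756
  k=7: C(8,7)·0.781^7·0.219^1 = 0.310521
  k=8: C(8,8)·0.781^8·0.219^0 = 0.138423
Total = 0.753700

0.7537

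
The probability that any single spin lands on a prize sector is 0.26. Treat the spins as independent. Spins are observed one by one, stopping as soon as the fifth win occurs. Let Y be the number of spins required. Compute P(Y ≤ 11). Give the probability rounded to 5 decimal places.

Finishing within 11 spins ⇔ at least 5 successes in the first 11. With X ~ Binomial(11, 0.26), P(Y ≤ 11) = 1 − P(X ≤ 4).
  k=0: C(11,0)·0.26^0·0.74^11 = 0.0364375
  k=1: C(11,1)·0.26^1·0.74^10 = 0.1408261
  k=2: C(11,2)·0.26^2·0.74^9 = 0.2473972
  k=3: C(11,3)·0.26^3·0.74^8 = 0.2607701
  k=4: C(11,4)·0.26^4·0.74^7 = 0.1832438
1 − 0.8686748 = 0.1313252

0.13133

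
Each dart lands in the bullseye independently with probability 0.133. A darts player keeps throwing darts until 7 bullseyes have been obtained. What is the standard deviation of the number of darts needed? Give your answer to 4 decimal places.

Y = total darts until the seventh success; negative binomial with r=7, p=0.133.
SD(Y) = √[r(1−p)/p²] = √(343.094579) = 18.522812

18.5228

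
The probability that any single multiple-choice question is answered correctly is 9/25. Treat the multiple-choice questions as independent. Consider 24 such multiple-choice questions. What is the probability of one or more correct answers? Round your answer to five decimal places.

P(at least one) = 1 − P(none) = 1 − (1 − 0.36)^24
= 1 − 0.0000223 = 0.9999777

0.99998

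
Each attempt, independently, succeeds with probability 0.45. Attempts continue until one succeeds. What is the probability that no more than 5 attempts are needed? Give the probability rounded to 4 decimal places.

0.9497

Y = number of attempts to the first success; geometric, p = 0.45.
P(Y ≤ 5) = 1 − (1−p)^5 = 1 − 0.050328 = 0.949672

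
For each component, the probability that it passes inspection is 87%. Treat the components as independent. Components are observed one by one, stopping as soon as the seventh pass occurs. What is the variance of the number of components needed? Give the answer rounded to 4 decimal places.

Y = total components until the seventh success; negative binomial with r=7, p=0.87.
Var(Y) = r(1−p)/p² = 7·0.13 / 0.87² = 1.202272

1.2023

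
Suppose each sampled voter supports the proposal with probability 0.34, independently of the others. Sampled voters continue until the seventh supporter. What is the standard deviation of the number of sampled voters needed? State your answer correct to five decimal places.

6.32182

Y = total sampled voters until the seventh success; negative binomial with r=7, p=0.34.
SD(Y) = √[r(1−p)/p²] = √(39.9653979) = 6.3218192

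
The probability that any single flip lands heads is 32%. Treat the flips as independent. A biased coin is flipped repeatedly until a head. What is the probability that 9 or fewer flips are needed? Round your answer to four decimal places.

0.9689

Y = number of flips to the first success; geometric, p = 0.32.
P(Y ≤ 9) = 1 − (1−p)^9 = 1 − 0.031087 = 0.968913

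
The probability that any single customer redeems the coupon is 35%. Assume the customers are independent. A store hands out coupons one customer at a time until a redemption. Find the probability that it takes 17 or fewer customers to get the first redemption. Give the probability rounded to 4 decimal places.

0.9993

Y = number of customers to the first success; geometric, p = 0.35.
P(Y ≤ 17) = 1 − (1−p)^17 = 1 − 0.000660 = 0.999340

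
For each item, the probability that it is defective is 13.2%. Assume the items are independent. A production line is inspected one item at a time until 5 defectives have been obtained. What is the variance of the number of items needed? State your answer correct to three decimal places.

Y = total items until the fifth success; negative binomial with r=5, p=0.132.
Var(Y) = r(1−p)/p² = 5·0.868 / 0.132² = 249.08173

249.082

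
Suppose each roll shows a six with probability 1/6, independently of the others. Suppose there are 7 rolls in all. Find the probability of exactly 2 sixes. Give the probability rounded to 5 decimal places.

X ~ Binomial(n=7, p=0.166667).
P(X=2) = C(7,2) · p^2 · (1−p)^5
= 21 · 0.027778 · 0.40188 = 0.2344286

0.23443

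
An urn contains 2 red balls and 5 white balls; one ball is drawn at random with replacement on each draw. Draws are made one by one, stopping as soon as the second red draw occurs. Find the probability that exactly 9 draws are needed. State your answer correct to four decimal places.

Y = trial on which the second success occurs; negative binomial, r=2, p=0.285714.
P(Y=9) = C(8,1) · p^2 · (1−p)^7
= 8 · 0.081633 · 0.094865 = 0.061952

0.0620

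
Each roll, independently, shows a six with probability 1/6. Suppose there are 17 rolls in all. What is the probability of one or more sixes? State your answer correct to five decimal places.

0.95493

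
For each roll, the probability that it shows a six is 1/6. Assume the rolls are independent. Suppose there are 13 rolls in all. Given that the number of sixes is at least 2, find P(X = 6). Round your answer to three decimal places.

X ~ Binomial(13, 0.166667). Want P(X=6 | X≥2) = P(X=6) / P(X≥2).
P(X=6) = C(13,6)·0.166667^6·0.833333^7 = 0.01026
P(X≥2) = 1 − 0.09346 − 0.24301 = 0.66353
Ratio = 0.01026 / 0.66353 = 0.01547

0.015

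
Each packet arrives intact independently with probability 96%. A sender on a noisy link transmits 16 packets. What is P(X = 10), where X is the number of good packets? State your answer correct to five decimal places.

0.00002

X ~ Binomial(n=16, p=0.96).
P(X=10) = C(16,10) · p^10 · (1−p)^6
= 8008 · 0.66483 · 4.096e-09 = 0.0000218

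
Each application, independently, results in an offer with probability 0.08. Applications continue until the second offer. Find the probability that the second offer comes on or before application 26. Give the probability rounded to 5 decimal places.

0.62691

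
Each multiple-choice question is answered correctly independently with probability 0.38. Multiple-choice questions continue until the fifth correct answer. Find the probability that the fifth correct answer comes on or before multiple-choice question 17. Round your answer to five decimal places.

0.83598

Finishing within 17 multiple-choice questions ⇔ at least 5 successes in the first 17. With X ~ Binomial(17, 0.38), P(Y ≤ 17) = 1 − P(X ≤ 4).
  k=0: C(17,0)·0.38^0·0.62^17 = 0.0002956
  k=1: C(17,1)·0.38^1·0.62^16 = 0.0030796
  k=2: C(17,2)·0.38^2·0.62^15 = 0.0151002
  k=3: C(17,3)·0.38^3·0.62^14 = 0.0462747
  k=4: C(17,4)·0.38^4·0.62^13 = 0.0992666
1 − 0.1640167 = 0.8359833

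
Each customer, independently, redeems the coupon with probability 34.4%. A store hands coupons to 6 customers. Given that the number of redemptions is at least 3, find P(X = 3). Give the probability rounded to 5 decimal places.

0.67431

X ~ Binomial(6, 0.344). Want P(X=3 | X≥3) = P(X=3) / P(X≥3).
P(X=3) = C(6,3)·0.344^3·0.656^3 = 0.2298354
P(X≥3) = 1 − 0.0796935 − 0.2507430 − 0.3287180 = 0.3408454
Ratio = 0.2298354 / 0.3408454 = 0.6743097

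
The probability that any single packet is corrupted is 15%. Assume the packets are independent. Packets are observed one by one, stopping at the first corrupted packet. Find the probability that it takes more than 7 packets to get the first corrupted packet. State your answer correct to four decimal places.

Y = number of packets to the first success; geometric, p = 0.15.
P(Y > 7) = P(first 7 all fail) = (1−p)^7 = 0.320577

0.3206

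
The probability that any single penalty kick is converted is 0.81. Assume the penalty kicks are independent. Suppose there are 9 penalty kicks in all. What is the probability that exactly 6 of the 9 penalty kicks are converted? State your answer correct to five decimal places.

0.16272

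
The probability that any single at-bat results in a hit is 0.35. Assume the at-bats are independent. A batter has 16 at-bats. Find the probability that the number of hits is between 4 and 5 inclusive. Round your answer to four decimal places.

0.3561

X ~ Binomial(16, 0.35); P(4 ≤ X ≤ 5) = Σ C(16,k) p^k (1−p)^(16−k) over k:
  k=4: C(16,4)·0.35^4·0.65^12 = 0.155347
  k=5: C(16,5)·0.35^5·0.65^11 = 0.200757
Total = 0.356104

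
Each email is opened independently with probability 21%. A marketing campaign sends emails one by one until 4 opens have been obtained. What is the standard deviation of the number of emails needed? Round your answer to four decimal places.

Y = total emails until the fourth success; negative binomial with r=4, p=0.21.
SD(Y) = √[r(1−p)/p²] = √(71.655329) = 8.464947

8.4649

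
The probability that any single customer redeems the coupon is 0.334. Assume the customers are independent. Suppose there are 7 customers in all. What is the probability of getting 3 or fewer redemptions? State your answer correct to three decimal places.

X ~ Binomial(7, 0.334); P(X ≤ 3) = Σ C(7,k) p^k (1−p)^(7−k) over k:
  k=0: C(7,0)·0.334^0·0.666^7 = 0.05812
  k=1: C(7,1)·0.334^1·0.666^6 = 0.20403
  k=2: C(7,2)·0.334^2·0.666^5 = 0.30696
  k=3: C(7,3)·0.334^3·0.666^4 = 0.25657
Total = 0.82568

0.826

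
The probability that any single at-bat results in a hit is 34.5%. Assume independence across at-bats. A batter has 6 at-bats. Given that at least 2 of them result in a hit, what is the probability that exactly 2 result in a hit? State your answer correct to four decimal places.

0.4894

X ~ Binomial(6, 0.345). Want P(X=2 | X≥2) = P(X=2) / P(X≥2).
P(X=2) = C(6,2)·0.345^2·0.655^4 = 0.328620
P(X≥2) = 1 − 0.078967 − 0.249561 = 0.671472
Ratio = 0.328620 / 0.671472 = 0.489403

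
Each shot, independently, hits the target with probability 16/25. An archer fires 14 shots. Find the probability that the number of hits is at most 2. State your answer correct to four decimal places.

0.0002

X ~ Binomial(14, 0.64); P(X ≤ 2) = Σ C(14,k) p^k (1−p)^(14−k) over k:
  k=0: C(14,0)·0.64^0·0.36^14 = 0.000001
  k=1: C(14,1)·0.64^1·0.36^13 = 0.000015
  k=2: C(14,2)·0.64^2·0.36^12 = 0.000177
Total = 0.000193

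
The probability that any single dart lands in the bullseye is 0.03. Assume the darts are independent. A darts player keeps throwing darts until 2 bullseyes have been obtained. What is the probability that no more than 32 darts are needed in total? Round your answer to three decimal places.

Finishing within 32 darts ⇔ at least 2 successes in the first 32. With X ~ Binomial(32, 0.03), P(Y ≤ 32) = 1 − P(X ≤ 1).
  k=0: C(32,0)·0.03^0·0.97^32 = 0.37731
  k=1: C(32,1)·0.03^1·0.97^31 = 0.37342
1 − 0.75073 = 0.24927

0.249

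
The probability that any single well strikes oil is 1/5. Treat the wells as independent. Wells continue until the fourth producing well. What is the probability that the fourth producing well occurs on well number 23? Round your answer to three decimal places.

Y = trial on which the fourth success occurs; negative binomial, r=4, p=0.20.
P(Y=23) = C(22,3) · p^4 · (1−p)^19
= 1540 · 0.0016 · 0.014412 = 0.03551

0.036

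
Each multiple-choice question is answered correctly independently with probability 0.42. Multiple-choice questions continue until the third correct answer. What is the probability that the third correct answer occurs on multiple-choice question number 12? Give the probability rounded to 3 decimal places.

Y = trial on which the third success occurs; negative binomial, r=3, p=0.42.
P(Y=12) = C(11,2) · p^3 · (1−p)^9
= 55 · 0.074088 · 0.0074277 = 0.03027

0.030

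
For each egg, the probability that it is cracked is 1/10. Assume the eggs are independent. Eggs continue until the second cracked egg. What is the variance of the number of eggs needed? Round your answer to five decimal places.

180.00000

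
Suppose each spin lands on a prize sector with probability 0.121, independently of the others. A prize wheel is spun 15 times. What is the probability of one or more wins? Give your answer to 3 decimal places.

0.856

P(at least one) = 1 − P(none) = 1 − (1 − 0.121)^15
= 1 − 0.14449 = 0.85551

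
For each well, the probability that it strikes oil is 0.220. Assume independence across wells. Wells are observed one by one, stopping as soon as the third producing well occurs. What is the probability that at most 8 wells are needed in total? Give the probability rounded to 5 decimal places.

0.24864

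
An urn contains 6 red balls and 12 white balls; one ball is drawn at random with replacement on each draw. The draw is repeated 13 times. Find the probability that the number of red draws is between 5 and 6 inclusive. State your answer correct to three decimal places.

0.344

X ~ Binomial(13, 0.333333); P(5 ≤ X ≤ 6) = Σ C(13,k) p^k (1−p)^(13−k) over k:
  k=5: C(13,5)·0.333333^5·0.666667^8 = 0.20665
  k=6: C(13,6)·0.333333^6·0.666667^7 = 0.13777
Total = 0.34442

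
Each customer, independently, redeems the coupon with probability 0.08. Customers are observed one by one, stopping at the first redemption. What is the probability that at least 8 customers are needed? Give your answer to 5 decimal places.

Y = number of customers to the first success; geometric, p = 0.08.
P(Y > 7) = P(first 7 all fail) = (1−p)^7 = 0.5578466

0.55785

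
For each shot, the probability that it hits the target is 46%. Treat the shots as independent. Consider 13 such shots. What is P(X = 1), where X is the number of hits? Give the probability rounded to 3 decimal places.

0.004

X ~ Binomial(n=13, p=0.46).
P(X=1) = C(13,1) · p^1 · (1−p)^12
= 13 · 0.46 · 0.00061479 = 0.00368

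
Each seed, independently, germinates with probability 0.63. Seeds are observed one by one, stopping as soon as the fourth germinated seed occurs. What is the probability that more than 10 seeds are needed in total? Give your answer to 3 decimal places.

0.036

Needing more than 10 seeds ⇔ fewer than 4 successes in the first 10. With X ~ Binomial(10, 0.63), P(Y > 10) = P(X ≤ 3).
  k=0: C(10,0)·0.63^0·0.37^10 = 0.00005
  k=1: C(10,1)·0.63^1·0.37^9 = 0.00082
  k=2: C(10,2)·0.63^2·0.37^8 = 0.00627
  k=3: C(10,3)·0.63^3·0.37^7 = 0.02848
P(X ≤ 3) = 0.03563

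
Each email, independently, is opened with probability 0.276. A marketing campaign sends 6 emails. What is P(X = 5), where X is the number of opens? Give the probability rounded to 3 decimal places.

X ~ Binomial(n=6, p=0.276).
P(X=5) = C(6,5) · p^5 · (1−p)^1
= 6 · 0.0016016 · 0.724 = 0.00696

0.007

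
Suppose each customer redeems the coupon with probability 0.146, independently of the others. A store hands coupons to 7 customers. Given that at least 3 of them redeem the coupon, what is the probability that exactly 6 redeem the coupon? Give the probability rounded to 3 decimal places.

X ~ Binomial(7, 0.146). Want P(X=6 | X≥3) = P(X=6) / P(X≥3).
P(X=6) = C(7,6)·0.146^6·0.854^1 = 0.00006
P(X≥3) = 1 − 0.33129 − 0.39646 − 0.20334 = 0.06892
Ratio = 0.00006 / 0.06892 = 0.00084

0.001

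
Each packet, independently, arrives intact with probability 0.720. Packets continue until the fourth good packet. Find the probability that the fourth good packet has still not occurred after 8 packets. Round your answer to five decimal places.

Needing more than 8 packets ⇔ fewer than 4 successes in the first 8. With X ~ Binomial(8, 0.72), P(Y > 8) = P(X ≤ 3).
  k=0: C(8,0)·0.72^0·0.28^8 = 0.0000378
  k=1: C(8,1)·0.72^1·0.28^7 = 0.0007772
  k=2: C(8,2)·0.72^2·0.28^6 = 0.0069947
  k=3: C(8,3)·0.72^3·0.28^5 = 0.0359729
P(X ≤ 3) = 0.0437826

0.04378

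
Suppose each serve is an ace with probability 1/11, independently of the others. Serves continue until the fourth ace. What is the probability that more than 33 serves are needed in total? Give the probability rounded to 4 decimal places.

0.6474

Needing more than 33 serves ⇔ fewer than 4 successes in the first 33. With X ~ Binomial(33, 0.090909), P(Y > 33) = P(X ≤ 3).
  k=0: C(33,0)·0.090909^0·0.909091^33 = 0.043057
  k=1: C(33,1)·0.090909^1·0.909091^32 = 0.142087
  k=2: C(33,2)·0.090909^2·0.909091^31 = 0.227340
  k=3: C(33,3)·0.090909^3·0.909091^30 = 0.234918
P(X ≤ 3) = 0.647402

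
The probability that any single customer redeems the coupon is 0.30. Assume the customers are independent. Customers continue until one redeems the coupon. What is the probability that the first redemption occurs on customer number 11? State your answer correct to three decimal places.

Geometric (trials to first success), p = 0.30.
P(Y = 11) = (1−p)^10 · p = 0.028248 · 0.30 = 0.00847

0.008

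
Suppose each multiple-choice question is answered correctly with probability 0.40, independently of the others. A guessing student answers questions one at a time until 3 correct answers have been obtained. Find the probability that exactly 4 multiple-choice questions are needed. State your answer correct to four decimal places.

Y = trial on which the third success occurs; negative binomial, r=3, p=0.40.
P(Y=4) = C(3,2) · p^3 · (1−p)^1
= 3 · 0.064 · 0.6 = 0.115200

0.1152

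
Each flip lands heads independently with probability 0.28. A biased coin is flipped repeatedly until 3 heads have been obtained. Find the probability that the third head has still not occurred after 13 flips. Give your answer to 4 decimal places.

0.2495

Needing more than 13 flips ⇔ fewer than 3 successes in the first 13. With X ~ Binomial(13, 0.28), P(Y > 13) = P(X ≤ 2).
  k=0: C(13,0)·0.28^0·0.72^13 = 0.013974
  k=1: C(13,1)·0.28^1·0.72^12 = 0.070647
  k=2: C(13,2)·0.28^2·0.72^11 = 0.164842
P(X ≤ 2) = 0.249463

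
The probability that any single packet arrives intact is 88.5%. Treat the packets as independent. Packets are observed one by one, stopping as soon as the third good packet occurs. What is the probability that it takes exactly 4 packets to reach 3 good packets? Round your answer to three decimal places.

0.239

Y = trial on which the third success occurs; negative binomial, r=3, p=0.885.
P(Y=4) = C(3,2) · p^3 · (1−p)^1
= 3 · 0.69315 · 0.115 = 0.23914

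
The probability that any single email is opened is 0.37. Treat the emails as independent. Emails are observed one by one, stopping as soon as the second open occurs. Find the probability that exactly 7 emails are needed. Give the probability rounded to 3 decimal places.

Y = trial on which the second success occurs; negative binomial, r=2, p=0.37.
P(Y=7) = C(6,1) · p^2 · (1−p)^5
= 6 · 0.1369 · 0.099244 = 0.08152

0.082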